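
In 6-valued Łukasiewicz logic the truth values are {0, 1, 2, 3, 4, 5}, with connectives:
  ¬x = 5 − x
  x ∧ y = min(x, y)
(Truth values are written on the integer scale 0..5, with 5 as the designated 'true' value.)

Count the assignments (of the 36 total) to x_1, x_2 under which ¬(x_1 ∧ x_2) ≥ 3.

27

value 5: 11 assignments (counts)
value 4: 9 assignments (counts)
value 3: 7 assignments (counts)
value 2: 5 assignments
value 1: 3 assignments
value 0: 1 assignment
So 27 of the 36 assignments meet the threshold.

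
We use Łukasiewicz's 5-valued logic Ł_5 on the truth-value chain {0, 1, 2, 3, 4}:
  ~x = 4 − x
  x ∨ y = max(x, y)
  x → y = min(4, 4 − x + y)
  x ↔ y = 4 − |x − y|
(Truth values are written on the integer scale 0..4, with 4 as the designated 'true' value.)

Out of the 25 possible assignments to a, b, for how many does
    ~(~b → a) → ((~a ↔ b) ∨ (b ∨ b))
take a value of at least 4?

value 4: 22 assignments (counts)
value 2: 2 assignments
value 0: 1 assignment
So 22 of the 25 assignments meet the threshold.

22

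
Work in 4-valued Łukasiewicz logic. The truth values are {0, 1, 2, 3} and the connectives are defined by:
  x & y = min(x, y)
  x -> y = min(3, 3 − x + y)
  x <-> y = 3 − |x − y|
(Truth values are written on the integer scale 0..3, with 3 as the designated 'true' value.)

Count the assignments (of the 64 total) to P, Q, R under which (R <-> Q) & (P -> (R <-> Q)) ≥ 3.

value 3: 16 assignments (counts)
value 2: 24 assignments
value 1: 16 assignments
value 0: 8 assignments
So 16 of the 64 assignments meet the threshold.

16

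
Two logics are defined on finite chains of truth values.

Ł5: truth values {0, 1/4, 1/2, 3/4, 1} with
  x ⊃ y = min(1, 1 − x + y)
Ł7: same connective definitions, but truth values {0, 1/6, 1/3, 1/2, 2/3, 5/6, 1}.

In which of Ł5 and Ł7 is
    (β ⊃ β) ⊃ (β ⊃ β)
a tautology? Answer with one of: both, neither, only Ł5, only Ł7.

In Ł5: every assignment gives 1 — tautology.
In Ł7: every assignment gives 1 — tautology.

both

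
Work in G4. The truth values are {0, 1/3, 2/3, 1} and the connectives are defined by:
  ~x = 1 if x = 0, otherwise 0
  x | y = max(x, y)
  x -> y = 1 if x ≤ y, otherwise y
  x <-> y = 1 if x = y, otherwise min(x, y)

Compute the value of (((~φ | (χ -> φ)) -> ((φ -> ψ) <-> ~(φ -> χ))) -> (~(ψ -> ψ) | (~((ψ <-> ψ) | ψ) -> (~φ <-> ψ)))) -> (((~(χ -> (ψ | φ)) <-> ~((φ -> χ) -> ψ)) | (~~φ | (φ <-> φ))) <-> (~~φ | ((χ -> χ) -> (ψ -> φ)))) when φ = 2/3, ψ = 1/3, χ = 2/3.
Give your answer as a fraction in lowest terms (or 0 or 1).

~φ = ~2/3 = 0
χ -> φ = 2/3 -> 2/3 = 1
~φ | (χ -> φ) = 0 | 1 = 1
φ -> ψ = 2/3 -> 1/3 = 1/3
φ -> χ = 2/3 -> 2/3 = 1
~(φ -> χ) = ~1 = 0
(φ -> ψ) <-> ~(φ -> χ) = 1/3 <-> 0 = 0
(~φ | (χ -> φ)) -> ((φ -> ψ) <-> ~(φ -> χ)) = 1 -> 0 = 0
ψ -> ψ = 1/3 -> 1/3 = 1
~(ψ -> ψ) = ~1 = 0
ψ <-> ψ = 1/3 <-> 1/3 = 1
(ψ <-> ψ) | ψ = 1 | 1/3 = 1
~((ψ <-> ψ) | ψ) = ~1 = 0
~φ = ~2/3 = 0
~φ <-> ψ = 0 <-> 1/3 = 0
~((ψ <-> ψ) | ψ) -> (~φ <-> ψ) = 0 -> 0 = 1
~(ψ -> ψ) | (~((ψ <-> ψ) | ψ) -> (~φ <-> ψ)) = 0 | 1 = 1
((~φ | (χ -> φ)) -> ((φ -> ψ) <-> ~(φ -> χ))) -> (~(ψ -> ψ) | (~((ψ <-> ψ) | ψ) -> (~φ <-> ψ))) = 0 -> 1 = 1
ψ | φ = 1/3 | 2/3 = 2/3
χ -> (ψ | φ) = 2/3 -> 2/3 = 1
~(χ -> (ψ | φ)) = ~1 = 0
φ -> χ = 2/3 -> 2/3 = 1
(φ -> χ) -> ψ = 1 -> 1/3 = 1/3
~((φ -> χ) -> ψ) = ~1/3 = 0
~(χ -> (ψ | φ)) <-> ~((φ -> χ) -> ψ) = 0 <-> 0 = 1
~φ = ~2/3 = 0
~~φ = ~0 = 1
φ <-> φ = 2/3 <-> 2/3 = 1
~~φ | (φ <-> φ) = 1 | 1 = 1
(~(χ -> (ψ | φ)) <-> ~((φ -> χ) -> ψ)) | (~~φ | (φ <-> φ)) = 1 | 1 = 1
~φ = ~2/3 = 0
~~φ = ~0 = 1
χ -> χ = 2/3 -> 2/3 = 1
ψ -> φ = 1/3 -> 2/3 = 1
(χ -> χ) -> (ψ -> φ) = 1 -> 1 = 1
~~φ | ((χ -> χ) -> (ψ -> φ)) = 1 | 1 = 1
((~(χ -> (ψ | φ)) <-> ~((φ -> χ) -> ψ)) | (~~φ | (φ <-> φ))) <-> (~~φ | ((χ -> χ) -> (ψ -> φ))) = 1 <-> 1 = 1
(((~φ | (χ -> φ)) -> ((φ -> ψ) <-> ~(φ -> χ))) -> (~(ψ -> ψ) | (~((ψ <-> ψ) | ψ) -> (~φ <-> ψ)))) -> (((~(χ -> (ψ | φ)) <-> ~((φ -> χ) -> ψ)) | (~~φ | (φ <-> φ))) <-> (~~φ | ((χ -> χ) -> (ψ -> φ)))) = 1 -> 1 = 1

1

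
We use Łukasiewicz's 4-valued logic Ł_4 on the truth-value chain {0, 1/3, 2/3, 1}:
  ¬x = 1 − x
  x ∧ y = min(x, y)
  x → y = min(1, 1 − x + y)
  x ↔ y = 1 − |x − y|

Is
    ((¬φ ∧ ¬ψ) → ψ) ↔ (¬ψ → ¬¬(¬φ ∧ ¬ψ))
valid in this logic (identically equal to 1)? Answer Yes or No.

Counterexample: take φ = 0, ψ = 0.
¬φ = ¬0 = 1
¬ψ = ¬0 = 1
¬φ ∧ ¬ψ = 1 ∧ 1 = 1
(¬φ ∧ ¬ψ) → ψ = 1 → 0 = 0
¬ψ = ¬0 = 1
¬φ = ¬0 = 1
¬ψ = ¬0 = 1
¬φ ∧ ¬ψ = 1 ∧ 1 = 1
¬(¬φ ∧ ¬ψ) = ¬1 = 0
¬¬(¬φ ∧ ¬ψ) = ¬0 = 1
¬ψ → ¬¬(¬φ ∧ ¬ψ) = 1 → 1 = 1
((¬φ ∧ ¬ψ) → ψ) ↔ (¬ψ → ¬¬(¬φ ∧ ¬ψ)) = 0 ↔ 1 = 0
This gives 0 ≠ 1.

No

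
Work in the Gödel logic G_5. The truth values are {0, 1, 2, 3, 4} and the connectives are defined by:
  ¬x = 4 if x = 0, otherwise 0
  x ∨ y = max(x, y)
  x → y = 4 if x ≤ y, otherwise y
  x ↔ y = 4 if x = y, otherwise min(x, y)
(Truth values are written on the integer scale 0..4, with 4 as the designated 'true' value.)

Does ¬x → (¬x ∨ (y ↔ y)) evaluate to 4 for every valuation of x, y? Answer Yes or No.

At x = 3, y = 0, for instance:
¬x = ¬3 = 0
y ↔ y = 0 ↔ 0 = 4
¬x ∨ (y ↔ y) = 0 ∨ 4 = 4
¬x → (¬x ∨ (y ↔ y)) = 0 → 4 = 4
and checking the remaining 24 assignments likewise gives ≥ 4 in every case.

Yes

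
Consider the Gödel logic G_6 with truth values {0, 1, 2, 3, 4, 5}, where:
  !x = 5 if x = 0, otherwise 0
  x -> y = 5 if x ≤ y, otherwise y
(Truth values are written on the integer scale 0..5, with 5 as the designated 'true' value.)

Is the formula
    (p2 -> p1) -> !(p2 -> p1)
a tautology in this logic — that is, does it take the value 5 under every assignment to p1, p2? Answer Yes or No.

No

Counterexample: take p1 = 0, p2 = 0.
p2 -> p1 = 0 -> 0 = 5
p2 -> p1 = 0 -> 0 = 5
!(p2 -> p1) = !5 = 0
(p2 -> p1) -> !(p2 -> p1) = 5 -> 0 = 0
This gives 0 ≠ 5.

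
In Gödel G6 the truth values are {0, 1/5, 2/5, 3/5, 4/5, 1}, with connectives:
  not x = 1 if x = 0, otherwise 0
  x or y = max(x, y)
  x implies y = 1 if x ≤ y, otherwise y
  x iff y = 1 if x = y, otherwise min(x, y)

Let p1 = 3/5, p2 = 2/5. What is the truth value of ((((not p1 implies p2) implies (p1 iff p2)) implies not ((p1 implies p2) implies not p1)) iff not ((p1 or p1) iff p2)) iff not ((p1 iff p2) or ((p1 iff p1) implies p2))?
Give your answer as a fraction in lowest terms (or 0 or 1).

not p1 = not 3/5 = 0
not p1 implies p2 = 0 implies 2/5 = 1
p1 iff p2 = 3/5 iff 2/5 = 2/5
(not p1 implies p2) implies (p1 iff p2) = 1 implies 2/5 = 2/5
p1 implies p2 = 3/5 implies 2/5 = 2/5
not p1 = not 3/5 = 0
(p1 implies p2) implies not p1 = 2/5 implies 0 = 0
not ((p1 implies p2) implies not p1) = not 0 = 1
((not p1 implies p2) implies (p1 iff p2)) implies not ((p1 implies p2) implies not p1) = 2/5 implies 1 = 1
p1 or p1 = 3/5 or 3/5 = 3/5
(p1 or p1) iff p2 = 3/5 iff 2/5 = 2/5
not ((p1 or p1) iff p2) = not 2/5 = 0
(((not p1 implies p2) implies (p1 iff p2)) implies not ((p1 implies p2) implies not p1)) iff not ((p1 or p1) iff p2) = 1 iff 0 = 0
p1 iff p2 = 3/5 iff 2/5 = 2/5
p1 iff p1 = 3/5 iff 3/5 = 1
(p1 iff p1) implies p2 = 1 implies 2/5 = 2/5
(p1 iff p2) or ((p1 iff p1) implies p2) = 2/5 or 2/5 = 2/5
not ((p1 iff p2) or ((p1 iff p1) implies p2)) = not 2/5 = 0
((((not p1 implies p2) implies (p1 iff p2)) implies not ((p1 implies p2) implies not p1)) iff not ((p1 or p1) iff p2)) iff not ((p1 iff p2) or ((p1 iff p1) implies p2)) = 0 iff 0 = 1

1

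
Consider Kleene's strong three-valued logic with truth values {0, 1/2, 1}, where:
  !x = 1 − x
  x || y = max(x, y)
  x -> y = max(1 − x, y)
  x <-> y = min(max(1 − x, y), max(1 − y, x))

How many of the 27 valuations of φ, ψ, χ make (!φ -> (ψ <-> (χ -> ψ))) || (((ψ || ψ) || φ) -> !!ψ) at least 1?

19

value 1: 19 assignments (counts)
value 1/2: 8 assignments
So 19 of the 27 assignments meet the threshold.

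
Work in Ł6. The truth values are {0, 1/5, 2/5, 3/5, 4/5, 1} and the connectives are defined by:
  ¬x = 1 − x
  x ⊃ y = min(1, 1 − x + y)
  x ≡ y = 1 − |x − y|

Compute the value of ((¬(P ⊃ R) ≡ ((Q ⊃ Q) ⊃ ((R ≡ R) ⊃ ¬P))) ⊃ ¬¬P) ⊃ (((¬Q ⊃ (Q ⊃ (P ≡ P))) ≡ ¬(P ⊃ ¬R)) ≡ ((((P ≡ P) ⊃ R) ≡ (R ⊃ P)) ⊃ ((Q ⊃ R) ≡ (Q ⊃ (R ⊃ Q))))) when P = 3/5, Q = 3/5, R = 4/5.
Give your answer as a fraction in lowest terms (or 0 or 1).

2/5

P ⊃ R = 3/5 ⊃ 4/5 = 1
¬(P ⊃ R) = ¬1 = 0
Q ⊃ Q = 3/5 ⊃ 3/5 = 1
R ≡ R = 4/5 ≡ 4/5 = 1
¬P = ¬3/5 = 2/5
(R ≡ R) ⊃ ¬P = 1 ⊃ 2/5 = 2/5
(Q ⊃ Q) ⊃ ((R ≡ R) ⊃ ¬P) = 1 ⊃ 2/5 = 2/5
¬(P ⊃ R) ≡ ((Q ⊃ Q) ⊃ ((R ≡ R) ⊃ ¬P)) = 0 ≡ 2/5 = 3/5
¬P = ¬3/5 = 2/5
¬¬P = ¬2/5 = 3/5
(¬(P ⊃ R) ≡ ((Q ⊃ Q) ⊃ ((R ≡ R) ⊃ ¬P))) ⊃ ¬¬P = 3/5 ⊃ 3/5 = 1
¬Q = ¬3/5 = 2/5
P ≡ P = 3/5 ≡ 3/5 = 1
Q ⊃ (P ≡ P) = 3/5 ⊃ 1 = 1
¬Q ⊃ (Q ⊃ (P ≡ P)) = 2/5 ⊃ 1 = 1
¬R = ¬4/5 = 1/5
P ⊃ ¬R = 3/5 ⊃ 1/5 = 3/5
¬(P ⊃ ¬R) = ¬3/5 = 2/5
(¬Q ⊃ (Q ⊃ (P ≡ P))) ≡ ¬(P ⊃ ¬R) = 1 ≡ 2/5 = 2/5
P ≡ P = 3/5 ≡ 3/5 = 1
(P ≡ P) ⊃ R = 1 ⊃ 4/5 = 4/5
R ⊃ P = 4/5 ⊃ 3/5 = 4/5
((P ≡ P) ⊃ R) ≡ (R ⊃ P) = 4/5 ≡ 4/5 = 1
Q ⊃ R = 3/5 ⊃ 4/5 = 1
R ⊃ Q = 4/5 ⊃ 3/5 = 4/5
Q ⊃ (R ⊃ Q) = 3/5 ⊃ 4/5 = 1
(Q ⊃ R) ≡ (Q ⊃ (R ⊃ Q)) = 1 ≡ 1 = 1
(((P ≡ P) ⊃ R) ≡ (R ⊃ P)) ⊃ ((Q ⊃ R) ≡ (Q ⊃ (R ⊃ Q))) = 1 ⊃ 1 = 1
((¬Q ⊃ (Q ⊃ (P ≡ P))) ≡ ¬(P ⊃ ¬R)) ≡ ((((P ≡ P) ⊃ R) ≡ (R ⊃ P)) ⊃ ((Q ⊃ R) ≡ (Q ⊃ (R ⊃ Q)))) = 2/5 ≡ 1 = 2/5
((¬(P ⊃ R) ≡ ((Q ⊃ Q) ⊃ ((R ≡ R) ⊃ ¬P))) ⊃ ¬¬P) ⊃ (((¬Q ⊃ (Q ⊃ (P ≡ P))) ≡ ¬(P ⊃ ¬R)) ≡ ((((P ≡ P) ⊃ R) ≡ (R ⊃ P)) ⊃ ((Q ⊃ R) ≡ (Q ⊃ (R ⊃ Q))))) = 1 ⊃ 2/5 = 2/5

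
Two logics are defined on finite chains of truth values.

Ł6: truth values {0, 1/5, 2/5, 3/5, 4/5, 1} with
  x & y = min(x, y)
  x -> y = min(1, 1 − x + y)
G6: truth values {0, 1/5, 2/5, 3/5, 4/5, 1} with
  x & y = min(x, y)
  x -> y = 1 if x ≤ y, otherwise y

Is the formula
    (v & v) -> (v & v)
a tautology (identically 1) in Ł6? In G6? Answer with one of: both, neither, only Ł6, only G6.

In Ł6: every assignment gives 1 — tautology.
In G6: every assignment gives 1 — tautology.

both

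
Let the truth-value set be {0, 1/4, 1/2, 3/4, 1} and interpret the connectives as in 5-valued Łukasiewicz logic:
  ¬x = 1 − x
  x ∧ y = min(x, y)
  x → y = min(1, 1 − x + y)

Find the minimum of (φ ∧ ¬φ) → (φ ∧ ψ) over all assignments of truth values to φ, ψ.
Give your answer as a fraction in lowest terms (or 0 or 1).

Take φ = 1/2, ψ = 0:
¬φ = ¬1/2 = 1/2
φ ∧ ¬φ = 1/2 ∧ 1/2 = 1/2
φ ∧ ψ = 1/2 ∧ 0 = 0
(φ ∧ ¬φ) → (φ ∧ ψ) = 1/2 → 0 = 1/2
No assignment yields a value below 1/2, so this is the minimum.

1/2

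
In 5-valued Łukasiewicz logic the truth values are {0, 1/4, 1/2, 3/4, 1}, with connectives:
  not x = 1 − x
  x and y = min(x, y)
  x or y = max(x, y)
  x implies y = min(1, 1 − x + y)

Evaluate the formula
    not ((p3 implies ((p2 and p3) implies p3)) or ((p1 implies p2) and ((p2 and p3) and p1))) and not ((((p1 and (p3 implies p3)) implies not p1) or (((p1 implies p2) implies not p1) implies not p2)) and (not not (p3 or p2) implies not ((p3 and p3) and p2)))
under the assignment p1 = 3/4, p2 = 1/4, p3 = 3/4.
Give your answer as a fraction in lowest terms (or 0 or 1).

p2 and p3 = 1/4 and 3/4 = 1/4
(p2 and p3) implies p3 = 1/4 implies 3/4 = 1
p3 implies ((p2 and p3) implies p3) = 3/4 implies 1 = 1
p1 implies p2 = 3/4 implies 1/4 = 1/2
p2 and p3 = 1/4 and 3/4 = 1/4
(p2 and p3) and p1 = 1/4 and 3/4 = 1/4
(p1 implies p2) and ((p2 and p3) and p1) = 1/2 and 1/4 = 1/4
(p3 implies ((p2 and p3) implies p3)) or ((p1 implies p2) and ((p2 and p3) and p1)) = 1 or 1/4 = 1
not ((p3 implies ((p2 and p3) implies p3)) or ((p1 implies p2) and ((p2 and p3) and p1))) = not 1 = 0
p3 implies p3 = 3/4 implies 3/4 = 1
p1 and (p3 implies p3) = 3/4 and 1 = 3/4
not p1 = not 3/4 = 1/4
(p1 and (p3 implies p3)) implies not p1 = 3/4 implies 1/4 = 1/2
p1 implies p2 = 3/4 implies 1/4 = 1/2
not p1 = not 3/4 = 1/4
(p1 implies p2) implies not p1 = 1/2 implies 1/4 = 3/4
not p2 = not 1/4 = 3/4
((p1 implies p2) implies not p1) implies not p2 = 3/4 implies 3/4 = 1
((p1 and (p3 implies p3)) implies not p1) or (((p1 implies p2) implies not p1) implies not p2) = 1/2 or 1 = 1
p3 or p2 = 3/4 or 1/4 = 3/4
not (p3 or p2) = not 3/4 = 1/4
not not (p3 or p2) = not 1/4 = 3/4
p3 and p3 = 3/4 and 3/4 = 3/4
(p3 and p3) and p2 = 3/4 and 1/4 = 1/4
not ((p3 and p3) and p2) = not 1/4 = 3/4
not not (p3 or p2) implies not ((p3 and p3) and p2) = 3/4 implies 3/4 = 1
(((p1 and (p3 implies p3)) implies not p1) or (((p1 implies p2) implies not p1) implies not p2)) and (not not (p3 or p2) implies not ((p3 and p3) and p2)) = 1 and 1 = 1
not ((((p1 and (p3 implies p3)) implies not p1) or (((p1 implies p2) implies not p1) implies not p2)) and (not not (p3 or p2) implies not ((p3 and p3) and p2))) = not 1 = 0
not ((p3 implies ((p2 and p3) implies p3)) or ((p1 implies p2) and ((p2 and p3) and p1))) and not ((((p1 and (p3 implies p3)) implies not p1) or (((p1 implies p2) implies not p1) implies not p2)) and (not not (p3 or p2) implies not ((p3 and p3) and p2))) = 0 and 0 = 0

0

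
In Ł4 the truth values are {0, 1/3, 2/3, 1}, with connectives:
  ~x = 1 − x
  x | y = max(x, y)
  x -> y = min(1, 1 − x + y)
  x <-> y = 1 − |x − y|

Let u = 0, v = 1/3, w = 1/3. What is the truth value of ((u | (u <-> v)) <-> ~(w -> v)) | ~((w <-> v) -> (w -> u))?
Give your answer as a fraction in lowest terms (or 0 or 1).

1/3

u <-> v = 0 <-> 1/3 = 2/3
u | (u <-> v) = 0 | 2/3 = 2/3
w -> v = 1/3 -> 1/3 = 1
~(w -> v) = ~1 = 0
(u | (u <-> v)) <-> ~(w -> v) = 2/3 <-> 0 = 1/3
w <-> v = 1/3 <-> 1/3 = 1
w -> u = 1/3 -> 0 = 2/3
(w <-> v) -> (w -> u) = 1 -> 2/3 = 2/3
~((w <-> v) -> (w -> u)) = ~2/3 = 1/3
((u | (u <-> v)) <-> ~(w -> v)) | ~((w <-> v) -> (w -> u)) = 1/3 | 1/3 = 1/3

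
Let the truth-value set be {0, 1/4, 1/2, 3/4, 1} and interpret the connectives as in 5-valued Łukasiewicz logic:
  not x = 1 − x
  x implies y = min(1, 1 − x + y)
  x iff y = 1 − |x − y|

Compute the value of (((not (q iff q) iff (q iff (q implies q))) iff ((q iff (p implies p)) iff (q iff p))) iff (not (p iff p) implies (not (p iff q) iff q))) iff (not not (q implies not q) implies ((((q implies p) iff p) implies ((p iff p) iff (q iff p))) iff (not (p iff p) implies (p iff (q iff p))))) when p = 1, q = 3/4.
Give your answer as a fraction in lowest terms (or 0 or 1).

1/4

q iff q = 3/4 iff 3/4 = 1
not (q iff q) = not 1 = 0
q implies q = 3/4 implies 3/4 = 1
q iff (q implies q) = 3/4 iff 1 = 3/4
not (q iff q) iff (q iff (q implies q)) = 0 iff 3/4 = 1/4
p implies p = 1 implies 1 = 1
q iff (p implies p) = 3/4 iff 1 = 3/4
q iff p = 3/4 iff 1 = 3/4
(q iff (p implies p)) iff (q iff p) = 3/4 iff 3/4 = 1
(not (q iff q) iff (q iff (q implies q))) iff ((q iff (p implies p)) iff (q iff p)) = 1/4 iff 1 = 1/4
p iff p = 1 iff 1 = 1
not (p iff p) = not 1 = 0
p iff q = 1 iff 3/4 = 3/4
not (p iff q) = not 3/4 = 1/4
not (p iff q) iff q = 1/4 iff 3/4 = 1/2
not (p iff p) implies (not (p iff q) iff q) = 0 implies 1/2 = 1
((not (q iff q) iff (q iff (q implies q))) iff ((q iff (p implies p)) iff (q iff p))) iff (not (p iff p) implies (not (p iff q) iff q)) = 1/4 iff 1 = 1/4
not q = not 3/4 = 1/4
q implies not q = 3/4 implies 1/4 = 1/2
not (q implies not q) = not 1/2 = 1/2
not not (q implies not q) = not 1/2 = 1/2
q implies p = 3/4 implies 1 = 1
(q implies p) iff p = 1 iff 1 = 1
p iff p = 1 iff 1 = 1
q iff p = 3/4 iff 1 = 3/4
(p iff p) iff (q iff p) = 1 iff 3/4 = 3/4
((q implies p) iff p) implies ((p iff p) iff (q iff p)) = 1 implies 3/4 = 3/4
p iff p = 1 iff 1 = 1
not (p iff p) = not 1 = 0
q iff p = 3/4 iff 1 = 3/4
p iff (q iff p) = 1 iff 3/4 = 3/4
not (p iff p) implies (p iff (q iff p)) = 0 implies 3/4 = 1
(((q implies p) iff p) implies ((p iff p) iff (q iff p))) iff (not (p iff p) implies (p iff (q iff p))) = 3/4 iff 1 = 3/4
not not (q implies not q) implies ((((q implies p) iff p) implies ((p iff p) iff (q iff p))) iff (not (p iff p) implies (p iff (q iff p)))) = 1/2 implies 3/4 = 1
(((not (q iff q) iff (q iff (q implies q))) iff ((q iff (p implies p)) iff (q iff p))) iff (not (p iff p) implies (not (p iff q) iff q))) iff (not not (q implies not q) implies ((((q implies p) iff p) implies ((p iff p) iff (q iff p))) iff (not (p iff p) implies (p iff (q iff p))))) = 1/4 iff 1 = 1/4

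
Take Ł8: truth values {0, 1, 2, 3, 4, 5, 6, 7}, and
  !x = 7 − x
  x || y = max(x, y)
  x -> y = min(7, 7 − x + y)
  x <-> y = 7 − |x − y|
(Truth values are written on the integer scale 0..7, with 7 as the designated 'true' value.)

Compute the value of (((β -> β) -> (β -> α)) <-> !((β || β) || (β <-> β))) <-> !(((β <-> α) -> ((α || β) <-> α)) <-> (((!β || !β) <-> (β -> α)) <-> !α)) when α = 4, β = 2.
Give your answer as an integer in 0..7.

β -> β = 2 -> 2 = 7
β -> α = 2 -> 4 = 7
(β -> β) -> (β -> α) = 7 -> 7 = 7
β || β = 2 || 2 = 2
β <-> β = 2 <-> 2 = 7
(β || β) || (β <-> β) = 2 || 7 = 7
!((β || β) || (β <-> β)) = !7 = 0
((β -> β) -> (β -> α)) <-> !((β || β) || (β <-> β)) = 7 <-> 0 = 0
β <-> α = 2 <-> 4 = 5
α || β = 4 || 2 = 4
(α || β) <-> α = 4 <-> 4 = 7
(β <-> α) -> ((α || β) <-> α) = 5 -> 7 = 7
!β = !2 = 5
!β = !2 = 5
!β || !β = 5 || 5 = 5
β -> α = 2 -> 4 = 7
(!β || !β) <-> (β -> α) = 5 <-> 7 = 5
!α = !4 = 3
((!β || !β) <-> (β -> α)) <-> !α = 5 <-> 3 = 5
((β <-> α) -> ((α || β) <-> α)) <-> (((!β || !β) <-> (β -> α)) <-> !α) = 7 <-> 5 = 5
!(((β <-> α) -> ((α || β) <-> α)) <-> (((!β || !β) <-> (β -> α)) <-> !α)) = !5 = 2
(((β -> β) -> (β -> α)) <-> !((β || β) || (β <-> β))) <-> !(((β <-> α) -> ((α || β) <-> α)) <-> (((!β || !β) <-> (β -> α)) <-> !α)) = 0 <-> 2 = 5

5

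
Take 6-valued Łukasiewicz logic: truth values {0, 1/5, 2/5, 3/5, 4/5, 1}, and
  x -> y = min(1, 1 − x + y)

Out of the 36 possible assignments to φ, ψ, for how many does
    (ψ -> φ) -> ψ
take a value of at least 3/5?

value 1: 12 assignments (counts)
value 4/5: 4 assignments (counts)
value 3/5: 4 assignments (counts)
value 2/5: 5 assignments
value 1/5: 5 assignments
value 0: 6 assignments
So 20 of the 36 assignments meet the threshold.

20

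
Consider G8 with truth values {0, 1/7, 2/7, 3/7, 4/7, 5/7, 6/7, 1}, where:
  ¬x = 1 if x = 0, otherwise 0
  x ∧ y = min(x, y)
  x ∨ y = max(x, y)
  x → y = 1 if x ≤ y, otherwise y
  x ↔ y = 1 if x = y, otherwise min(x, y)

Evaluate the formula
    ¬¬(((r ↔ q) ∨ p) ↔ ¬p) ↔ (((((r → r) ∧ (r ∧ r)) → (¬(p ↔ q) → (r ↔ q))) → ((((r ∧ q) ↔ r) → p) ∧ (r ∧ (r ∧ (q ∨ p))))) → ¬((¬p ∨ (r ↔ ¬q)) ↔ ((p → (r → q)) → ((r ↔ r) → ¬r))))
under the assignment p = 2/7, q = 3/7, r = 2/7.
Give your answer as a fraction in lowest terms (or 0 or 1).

r ↔ q = 2/7 ↔ 3/7 = 2/7
(r ↔ q) ∨ p = 2/7 ∨ 2/7 = 2/7
¬p = ¬2/7 = 0
((r ↔ q) ∨ p) ↔ ¬p = 2/7 ↔ 0 = 0
¬(((r ↔ q) ∨ p) ↔ ¬p) = ¬0 = 1
¬¬(((r ↔ q) ∨ p) ↔ ¬p) = ¬1 = 0
r → r = 2/7 → 2/7 = 1
r ∧ r = 2/7 ∧ 2/7 = 2/7
(r → r) ∧ (r ∧ r) = 1 ∧ 2/7 = 2/7
p ↔ q = 2/7 ↔ 3/7 = 2/7
¬(p ↔ q) = ¬2/7 = 0
r ↔ q = 2/7 ↔ 3/7 = 2/7
¬(p ↔ q) → (r ↔ q) = 0 → 2/7 = 1
((r → r) ∧ (r ∧ r)) → (¬(p ↔ q) → (r ↔ q)) = 2/7 → 1 = 1
r ∧ q = 2/7 ∧ 3/7 = 2/7
(r ∧ q) ↔ r = 2/7 ↔ 2/7 = 1
((r ∧ q) ↔ r) → p = 1 → 2/7 = 2/7
q ∨ p = 3/7 ∨ 2/7 = 3/7
r ∧ (q ∨ p) = 2/7 ∧ 3/7 = 2/7
r ∧ (r ∧ (q ∨ p)) = 2/7 ∧ 2/7 = 2/7
(((r ∧ q) ↔ r) → p) ∧ (r ∧ (r ∧ (q ∨ p))) = 2/7 ∧ 2/7 = 2/7
(((r → r) ∧ (r ∧ r)) → (¬(p ↔ q) → (r ↔ q))) → ((((r ∧ q) ↔ r) → p) ∧ (r ∧ (r ∧ (q ∨ p)))) = 1 → 2/7 = 2/7
¬p = ¬2/7 = 0
¬q = ¬3/7 = 0
r ↔ ¬q = 2/7 ↔ 0 = 0
¬p ∨ (r ↔ ¬q) = 0 ∨ 0 = 0
r → q = 2/7 → 3/7 = 1
p → (r → q) = 2/7 → 1 = 1
r ↔ r = 2/7 ↔ 2/7 = 1
¬r = ¬2/7 = 0
(r ↔ r) → ¬r = 1 → 0 = 0
(p → (r → q)) → ((r ↔ r) → ¬r) = 1 → 0 = 0
(¬p ∨ (r ↔ ¬q)) ↔ ((p → (r → q)) → ((r ↔ r) → ¬r)) = 0 ↔ 0 = 1
¬((¬p ∨ (r ↔ ¬q)) ↔ ((p → (r → q)) → ((r ↔ r) → ¬r))) = ¬1 = 0
((((r → r) ∧ (r ∧ r)) → (¬(p ↔ q) → (r ↔ q))) → ((((r ∧ q) ↔ r) → p) ∧ (r ∧ (r ∧ (q ∨ p))))) → ¬((¬p ∨ (r ↔ ¬q)) ↔ ((p → (r → q)) → ((r ↔ r) → ¬r))) = 2/7 → 0 = 0
¬¬(((r ↔ q) ∨ p) ↔ ¬p) ↔ (((((r → r) ∧ (r ∧ r)) → (¬(p ↔ q) → (r ↔ q))) → ((((r ∧ q) ↔ r) → p) ∧ (r ∧ (r ∧ (q ∨ p))))) → ¬((¬p ∨ (r ↔ ¬q)) ↔ ((p → (r → q)) → ((r ↔ r) → ¬r)))) = 0 ↔ 0 = 1

1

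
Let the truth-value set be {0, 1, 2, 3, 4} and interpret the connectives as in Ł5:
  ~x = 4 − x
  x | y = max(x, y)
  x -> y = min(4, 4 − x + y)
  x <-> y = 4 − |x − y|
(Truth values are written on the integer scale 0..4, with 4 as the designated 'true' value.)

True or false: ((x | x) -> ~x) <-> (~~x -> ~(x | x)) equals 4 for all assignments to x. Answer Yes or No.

x = 0 ↦ 4
x = 1 ↦ 4
x = 2 ↦ 4
x = 3 ↦ 4
x = 4 ↦ 4
Every assignment gives a value ≥ 4.

Yes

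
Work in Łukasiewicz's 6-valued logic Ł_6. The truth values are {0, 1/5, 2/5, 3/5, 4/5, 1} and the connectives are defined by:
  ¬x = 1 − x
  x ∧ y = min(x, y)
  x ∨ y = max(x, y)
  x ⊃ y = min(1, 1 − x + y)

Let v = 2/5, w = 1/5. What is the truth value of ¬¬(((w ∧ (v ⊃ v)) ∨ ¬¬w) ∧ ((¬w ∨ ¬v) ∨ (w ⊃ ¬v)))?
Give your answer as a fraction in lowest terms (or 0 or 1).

v ⊃ v = 2/5 ⊃ 2/5 = 1
w ∧ (v ⊃ v) = 1/5 ∧ 1 = 1/5
¬w = ¬1/5 = 4/5
¬¬w = ¬4/5 = 1/5
(w ∧ (v ⊃ v)) ∨ ¬¬w = 1/5 ∨ 1/5 = 1/5
¬w = ¬1/5 = 4/5
¬v = ¬2/5 = 3/5
¬w ∨ ¬v = 4/5 ∨ 3/5 = 4/5
¬v = ¬2/5 = 3/5
w ⊃ ¬v = 1/5 ⊃ 3/5 = 1
(¬w ∨ ¬v) ∨ (w ⊃ ¬v) = 4/5 ∨ 1 = 1
((w ∧ (v ⊃ v)) ∨ ¬¬w) ∧ ((¬w ∨ ¬v) ∨ (w ⊃ ¬v)) = 1/5 ∧ 1 = 1/5
¬(((w ∧ (v ⊃ v)) ∨ ¬¬w) ∧ ((¬w ∨ ¬v) ∨ (w ⊃ ¬v))) = ¬1/5 = 4/5
¬¬(((w ∧ (v ⊃ v)) ∨ ¬¬w) ∧ ((¬w ∨ ¬v) ∨ (w ⊃ ¬v))) = ¬4/5 = 1/5

1/5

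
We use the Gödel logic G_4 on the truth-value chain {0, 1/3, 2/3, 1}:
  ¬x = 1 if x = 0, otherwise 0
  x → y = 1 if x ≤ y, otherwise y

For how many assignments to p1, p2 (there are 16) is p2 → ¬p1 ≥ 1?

7

p1 = 0, p2 = 0 ↦ 1  ≥
p1 = 0, p2 = 1/3 ↦ 1  ≥
p1 = 0, p2 = 2/3 ↦ 1  ≥
p1 = 0, p2 = 1 ↦ 1  ≥
p1 = 1/3, p2 = 0 ↦ 1  ≥
p1 = 1/3, p2 = 1/3 ↦ 0  <
p1 = 1/3, p2 = 2/3 ↦ 0  <
p1 = 1/3, p2 = 1 ↦ 0  <
p1 = 2/3, p2 = 0 ↦ 1  ≥
p1 = 2/3, p2 = 1/3 ↦ 0  <
p1 = 2/3, p2 = 2/3 ↦ 0  <
p1 = 2/3, p2 = 1 ↦ 0  <
p1 = 1, p2 = 0 ↦ 1  ≥
p1 = 1, p2 = 1/3 ↦ 0  <
p1 = 1, p2 = 2/3 ↦ 0  <
p1 = 1, p2 = 1 ↦ 0  <
So 7 of the 16 assignments meet the threshold.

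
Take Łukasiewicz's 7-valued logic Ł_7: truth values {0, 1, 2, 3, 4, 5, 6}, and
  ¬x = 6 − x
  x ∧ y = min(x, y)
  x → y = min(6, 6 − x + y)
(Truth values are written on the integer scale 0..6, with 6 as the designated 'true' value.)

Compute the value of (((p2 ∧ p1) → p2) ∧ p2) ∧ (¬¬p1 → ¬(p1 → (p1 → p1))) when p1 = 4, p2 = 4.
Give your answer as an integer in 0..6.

p2 ∧ p1 = 4 ∧ 4 = 4
(p2 ∧ p1) → p2 = 4 → 4 = 6
((p2 ∧ p1) → p2) ∧ p2 = 6 ∧ 4 = 4
¬p1 = ¬4 = 2
¬¬p1 = ¬2 = 4
p1 → p1 = 4 → 4 = 6
p1 → (p1 → p1) = 4 → 6 = 6
¬(p1 → (p1 → p1)) = ¬6 = 0
¬¬p1 → ¬(p1 → (p1 → p1)) = 4 → 0 = 2
(((p2 ∧ p1) → p2) ∧ p2) ∧ (¬¬p1 → ¬(p1 → (p1 → p1))) = 4 ∧ 2 = 2

2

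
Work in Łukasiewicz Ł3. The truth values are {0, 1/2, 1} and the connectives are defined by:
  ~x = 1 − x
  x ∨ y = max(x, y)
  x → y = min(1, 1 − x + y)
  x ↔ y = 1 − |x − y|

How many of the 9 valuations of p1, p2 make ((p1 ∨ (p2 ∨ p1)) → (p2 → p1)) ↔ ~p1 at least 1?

3

p1 = 0, p2 = 0 ↦ 1  ≥
p1 = 0, p2 = 1/2 ↦ 1  ≥
p1 = 0, p2 = 1 ↦ 0  <
p1 = 1/2, p2 = 0 ↦ 1/2  <
p1 = 1/2, p2 = 1/2 ↦ 1/2  <
p1 = 1/2, p2 = 1 ↦ 1  ≥
p1 = 1, p2 = 0 ↦ 0  <
p1 = 1, p2 = 1/2 ↦ 0  <
p1 = 1, p2 = 1 ↦ 0  <
So 3 of the 9 assignments meet the threshold.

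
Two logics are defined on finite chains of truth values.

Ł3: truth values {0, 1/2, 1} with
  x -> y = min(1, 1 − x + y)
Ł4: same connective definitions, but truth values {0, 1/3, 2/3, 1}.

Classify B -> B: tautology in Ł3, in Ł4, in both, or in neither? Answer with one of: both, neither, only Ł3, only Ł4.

both

In Ł3: every assignment gives 1 — tautology.
In Ł4: every assignment gives 1 — tautology.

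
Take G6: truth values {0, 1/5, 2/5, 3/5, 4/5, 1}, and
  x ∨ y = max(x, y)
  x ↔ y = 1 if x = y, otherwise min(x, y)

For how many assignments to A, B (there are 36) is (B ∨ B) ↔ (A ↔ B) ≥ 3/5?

value 1: 16 assignments (counts)
value 4/5: 2 assignments (counts)
value 3/5: 3 assignments (counts)
value 2/5: 4 assignments
value 1/5: 5 assignments
value 0: 6 assignments
So 21 of the 36 assignments meet the threshold.

21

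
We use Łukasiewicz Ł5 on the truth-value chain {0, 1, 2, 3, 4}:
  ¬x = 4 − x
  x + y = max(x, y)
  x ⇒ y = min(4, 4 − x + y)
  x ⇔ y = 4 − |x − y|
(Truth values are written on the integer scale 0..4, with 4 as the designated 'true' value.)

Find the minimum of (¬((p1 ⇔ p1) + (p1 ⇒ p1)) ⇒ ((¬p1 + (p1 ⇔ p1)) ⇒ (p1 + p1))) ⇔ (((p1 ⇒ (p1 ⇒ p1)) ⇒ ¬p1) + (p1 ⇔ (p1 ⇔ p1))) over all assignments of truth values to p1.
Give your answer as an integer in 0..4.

Take p1 = 2:
p1 ⇔ p1 = 2 ⇔ 2 = 4
p1 ⇒ p1 = 2 ⇒ 2 = 4
(p1 ⇔ p1) + (p1 ⇒ p1) = 4 + 4 = 4
¬((p1 ⇔ p1) + (p1 ⇒ p1)) = ¬4 = 0
¬p1 = ¬2 = 2
p1 ⇔ p1 = 2 ⇔ 2 = 4
¬p1 + (p1 ⇔ p1) = 2 + 4 = 4
p1 + p1 = 2 + 2 = 2
(¬p1 + (p1 ⇔ p1)) ⇒ (p1 + p1) = 4 ⇒ 2 = 2
¬((p1 ⇔ p1) + (p1 ⇒ p1)) ⇒ ((¬p1 + (p1 ⇔ p1)) ⇒ (p1 + p1)) = 0 ⇒ 2 = 4
p1 ⇒ p1 = 2 ⇒ 2 = 4
p1 ⇒ (p1 ⇒ p1) = 2 ⇒ 4 = 4
¬p1 = ¬2 = 2
(p1 ⇒ (p1 ⇒ p1)) ⇒ ¬p1 = 4 ⇒ 2 = 2
p1 ⇔ p1 = 2 ⇔ 2 = 4
p1 ⇔ (p1 ⇔ p1) = 2 ⇔ 4 = 2
((p1 ⇒ (p1 ⇒ p1)) ⇒ ¬p1) + (p1 ⇔ (p1 ⇔ p1)) = 2 + 2 = 2
(¬((p1 ⇔ p1) + (p1 ⇒ p1)) ⇒ ((¬p1 + (p1 ⇔ p1)) ⇒ (p1 + p1))) ⇔ (((p1 ⇒ (p1 ⇒ p1)) ⇒ ¬p1) + (p1 ⇔ (p1 ⇔ p1))) = 4 ⇔ 2 = 2
No assignment yields a value below 2, so this is the minimum.

2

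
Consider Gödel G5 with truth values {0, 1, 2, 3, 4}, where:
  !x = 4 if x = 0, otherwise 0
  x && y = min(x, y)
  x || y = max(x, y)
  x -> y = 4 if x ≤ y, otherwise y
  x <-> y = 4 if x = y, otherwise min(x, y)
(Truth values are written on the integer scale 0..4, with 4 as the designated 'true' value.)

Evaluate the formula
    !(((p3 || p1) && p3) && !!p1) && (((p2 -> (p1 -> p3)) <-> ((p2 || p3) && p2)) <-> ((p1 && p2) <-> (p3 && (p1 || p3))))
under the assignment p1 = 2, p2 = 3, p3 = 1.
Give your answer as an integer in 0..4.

p3 || p1 = 1 || 2 = 2
(p3 || p1) && p3 = 2 && 1 = 1
!p1 = !2 = 0
!!p1 = !0 = 4
((p3 || p1) && p3) && !!p1 = 1 && 4 = 1
!(((p3 || p1) && p3) && !!p1) = !1 = 0
p1 -> p3 = 2 -> 1 = 1
p2 -> (p1 -> p3) = 3 -> 1 = 1
p2 || p3 = 3 || 1 = 3
(p2 || p3) && p2 = 3 && 3 = 3
(p2 -> (p1 -> p3)) <-> ((p2 || p3) && p2) = 1 <-> 3 = 1
p1 && p2 = 2 && 3 = 2
p1 || p3 = 2 || 1 = 2
p3 && (p1 || p3) = 1 && 2 = 1
(p1 && p2) <-> (p3 && (p1 || p3)) = 2 <-> 1 = 1
((p2 -> (p1 -> p3)) <-> ((p2 || p3) && p2)) <-> ((p1 && p2) <-> (p3 && (p1 || p3))) = 1 <-> 1 = 4
!(((p3 || p1) && p3) && !!p1) && (((p2 -> (p1 -> p3)) <-> ((p2 || p3) && p2)) <-> ((p1 && p2) <-> (p3 && (p1 || p3)))) = 0 && 4 = 0

0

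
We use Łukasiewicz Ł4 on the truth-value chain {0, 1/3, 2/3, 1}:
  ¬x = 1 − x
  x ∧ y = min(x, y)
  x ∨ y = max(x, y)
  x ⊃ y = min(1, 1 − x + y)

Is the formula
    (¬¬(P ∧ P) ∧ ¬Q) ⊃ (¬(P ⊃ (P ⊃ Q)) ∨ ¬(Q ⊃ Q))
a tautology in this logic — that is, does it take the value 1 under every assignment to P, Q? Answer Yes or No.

Counterexample: take P = 1/3, Q = 0.
P ∧ P = 1/3 ∧ 1/3 = 1/3
¬(P ∧ P) = ¬1/3 = 2/3
¬¬(P ∧ P) = ¬2/3 = 1/3
¬Q = ¬0 = 1
¬¬(P ∧ P) ∧ ¬Q = 1/3 ∧ 1 = 1/3
P ⊃ Q = 1/3 ⊃ 0 = 2/3
P ⊃ (P ⊃ Q) = 1/3 ⊃ 2/3 = 1
¬(P ⊃ (P ⊃ Q)) = ¬1 = 0
Q ⊃ Q = 0 ⊃ 0 = 1
¬(Q ⊃ Q) = ¬1 = 0
¬(P ⊃ (P ⊃ Q)) ∨ ¬(Q ⊃ Q) = 0 ∨ 0 = 0
(¬¬(P ∧ P) ∧ ¬Q) ⊃ (¬(P ⊃ (P ⊃ Q)) ∨ ¬(Q ⊃ Q)) = 1/3 ⊃ 0 = 2/3
This gives 2/3 ≠ 1.

No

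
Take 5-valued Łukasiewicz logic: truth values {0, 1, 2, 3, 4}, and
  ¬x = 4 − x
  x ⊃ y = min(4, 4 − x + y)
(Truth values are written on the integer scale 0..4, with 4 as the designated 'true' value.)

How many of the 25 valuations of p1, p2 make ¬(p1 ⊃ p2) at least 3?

3

value 4: 1 assignment (counts)
value 3: 2 assignments (counts)
value 2: 3 assignments
value 1: 4 assignments
value 0: 15 assignments
So 3 of the 25 assignments meet the threshold.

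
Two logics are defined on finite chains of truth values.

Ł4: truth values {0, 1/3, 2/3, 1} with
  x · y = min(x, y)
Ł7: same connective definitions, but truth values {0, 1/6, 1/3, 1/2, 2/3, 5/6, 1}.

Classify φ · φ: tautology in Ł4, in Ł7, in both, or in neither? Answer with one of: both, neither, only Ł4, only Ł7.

neither

In Ł4: at φ = 0 the value is 0 — not a tautology.
In Ł7: at φ = 0 the value is 0 — not a tautology.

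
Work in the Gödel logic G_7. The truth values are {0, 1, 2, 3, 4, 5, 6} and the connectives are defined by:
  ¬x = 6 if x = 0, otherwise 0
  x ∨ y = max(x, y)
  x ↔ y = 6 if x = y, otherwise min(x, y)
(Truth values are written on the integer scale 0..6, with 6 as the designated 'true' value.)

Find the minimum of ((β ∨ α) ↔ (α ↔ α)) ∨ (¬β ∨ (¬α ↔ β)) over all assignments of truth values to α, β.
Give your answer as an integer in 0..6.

Take α = 0, β = 1:
β ∨ α = 1 ∨ 0 = 1
α ↔ α = 0 ↔ 0 = 6
(β ∨ α) ↔ (α ↔ α) = 1 ↔ 6 = 1
¬β = ¬1 = 0
¬α = ¬0 = 6
¬α ↔ β = 6 ↔ 1 = 1
¬β ∨ (¬α ↔ β) = 0 ∨ 1 = 1
((β ∨ α) ↔ (α ↔ α)) ∨ (¬β ∨ (¬α ↔ β)) = 1 ∨ 1 = 1
No assignment yields a value below 1, so this is the minimum.

1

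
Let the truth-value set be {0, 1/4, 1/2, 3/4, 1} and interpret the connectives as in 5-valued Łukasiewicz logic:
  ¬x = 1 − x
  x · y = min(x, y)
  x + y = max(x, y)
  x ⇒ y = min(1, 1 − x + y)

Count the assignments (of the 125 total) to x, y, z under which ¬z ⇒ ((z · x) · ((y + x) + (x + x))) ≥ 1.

value 1: 60 assignments (counts)
value 3/4: 10 assignments
value 1/2: 25 assignments
value 1/4: 5 assignments
value 0: 25 assignments
So 60 of the 125 assignments meet the threshold.

60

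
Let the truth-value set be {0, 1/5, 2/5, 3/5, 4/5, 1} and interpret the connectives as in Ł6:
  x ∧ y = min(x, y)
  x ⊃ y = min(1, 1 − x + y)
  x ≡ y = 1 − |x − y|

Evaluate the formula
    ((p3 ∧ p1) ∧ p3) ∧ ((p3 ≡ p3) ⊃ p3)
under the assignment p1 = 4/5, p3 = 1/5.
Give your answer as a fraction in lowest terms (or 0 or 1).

1/5

p3 ∧ p1 = 1/5 ∧ 4/5 = 1/5
(p3 ∧ p1) ∧ p3 = 1/5 ∧ 1/5 = 1/5
p3 ≡ p3 = 1/5 ≡ 1/5 = 1
(p3 ≡ p3) ⊃ p3 = 1 ⊃ 1/5 = 1/5
((p3 ∧ p1) ∧ p3) ∧ ((p3 ≡ p3) ⊃ p3) = 1/5 ∧ 1/5 = 1/5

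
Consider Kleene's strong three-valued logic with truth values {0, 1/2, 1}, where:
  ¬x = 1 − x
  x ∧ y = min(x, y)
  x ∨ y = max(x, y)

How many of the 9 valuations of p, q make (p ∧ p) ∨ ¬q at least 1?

p = 0, q = 0 ↦ 1  ≥
p = 0, q = 1/2 ↦ 1/2  <
p = 0, q = 1 ↦ 0  <
p = 1/2, q = 0 ↦ 1  ≥
p = 1/2, q = 1/2 ↦ 1/2  <
p = 1/2, q = 1 ↦ 1/2  <
p = 1, q = 0 ↦ 1  ≥
p = 1, q = 1/2 ↦ 1  ≥
p = 1, q = 1 ↦ 1  ≥
So 5 of the 9 assignments meet the threshold.

5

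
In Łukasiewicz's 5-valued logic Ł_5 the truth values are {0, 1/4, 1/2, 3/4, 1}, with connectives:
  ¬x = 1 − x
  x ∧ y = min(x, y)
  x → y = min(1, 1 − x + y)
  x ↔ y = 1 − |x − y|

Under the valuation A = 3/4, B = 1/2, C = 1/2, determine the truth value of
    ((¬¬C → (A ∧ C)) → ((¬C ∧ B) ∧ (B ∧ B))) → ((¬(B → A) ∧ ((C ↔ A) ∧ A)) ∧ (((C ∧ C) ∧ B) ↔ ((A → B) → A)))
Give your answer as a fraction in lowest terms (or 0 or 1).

¬C = ¬1/2 = 1/2
¬¬C = ¬1/2 = 1/2
A ∧ C = 3/4 ∧ 1/2 = 1/2
¬¬C → (A ∧ C) = 1/2 → 1/2 = 1
¬C = ¬1/2 = 1/2
¬C ∧ B = 1/2 ∧ 1/2 = 1/2
B ∧ B = 1/2 ∧ 1/2 = 1/2
(¬C ∧ B) ∧ (B ∧ B) = 1/2 ∧ 1/2 = 1/2
(¬¬C → (A ∧ C)) → ((¬C ∧ B) ∧ (B ∧ B)) = 1 → 1/2 = 1/2
B → A = 1/2 → 3/4 = 1
¬(B → A) = ¬1 = 0
C ↔ A = 1/2 ↔ 3/4 = 3/4
(C ↔ A) ∧ A = 3/4 ∧ 3/4 = 3/4
¬(B → A) ∧ ((C ↔ A) ∧ A) = 0 ∧ 3/4 = 0
C ∧ C = 1/2 ∧ 1/2 = 1/2
(C ∧ C) ∧ B = 1/2 ∧ 1/2 = 1/2
A → B = 3/4 → 1/2 = 3/4
(A → B) → A = 3/4 → 3/4 = 1
((C ∧ C) ∧ B) ↔ ((A → B) → A) = 1/2 ↔ 1 = 1/2
(¬(B → A) ∧ ((C ↔ A) ∧ A)) ∧ (((C ∧ C) ∧ B) ↔ ((A → B) → A)) = 0 ∧ 1/2 = 0
((¬¬C → (A ∧ C)) → ((¬C ∧ B) ∧ (B ∧ B))) → ((¬(B → A) ∧ ((C ↔ A) ∧ A)) ∧ (((C ∧ C) ∧ B) ↔ ((A → B) → A))) = 1/2 → 0 = 1/2

1/2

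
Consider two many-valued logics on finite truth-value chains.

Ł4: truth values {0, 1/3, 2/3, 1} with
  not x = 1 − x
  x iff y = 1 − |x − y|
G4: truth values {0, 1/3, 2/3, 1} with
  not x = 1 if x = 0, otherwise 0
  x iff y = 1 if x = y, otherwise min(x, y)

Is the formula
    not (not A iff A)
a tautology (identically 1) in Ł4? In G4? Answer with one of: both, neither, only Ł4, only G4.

In Ł4: at A = 1/3 the value is 1/3 — not a tautology.
In G4: every assignment gives 1 — tautology.

only G4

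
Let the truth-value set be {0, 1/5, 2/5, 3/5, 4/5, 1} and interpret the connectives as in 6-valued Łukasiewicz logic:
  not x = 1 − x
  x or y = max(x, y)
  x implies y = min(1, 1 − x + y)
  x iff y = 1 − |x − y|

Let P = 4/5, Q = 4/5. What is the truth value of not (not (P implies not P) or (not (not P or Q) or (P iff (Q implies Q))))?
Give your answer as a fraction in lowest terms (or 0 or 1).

not P = not 4/5 = 1/5
P implies not P = 4/5 implies 1/5 = 2/5
not (P implies not P) = not 2/5 = 3/5
not P = not 4/5 = 1/5
not P or Q = 1/5 or 4/5 = 4/5
not (not P or Q) = not 4/5 = 1/5
Q implies Q = 4/5 implies 4/5 = 1
P iff (Q implies Q) = 4/5 iff 1 = 4/5
not (not P or Q) or (P iff (Q implies Q)) = 1/5 or 4/5 = 4/5
not (P implies not P) or (not (not P or Q) or (P iff (Q implies Q))) = 3/5 or 4/5 = 4/5
not (not (P implies not P) or (not (not P or Q) or (P iff (Q implies Q)))) = not 4/5 = 1/5

1/5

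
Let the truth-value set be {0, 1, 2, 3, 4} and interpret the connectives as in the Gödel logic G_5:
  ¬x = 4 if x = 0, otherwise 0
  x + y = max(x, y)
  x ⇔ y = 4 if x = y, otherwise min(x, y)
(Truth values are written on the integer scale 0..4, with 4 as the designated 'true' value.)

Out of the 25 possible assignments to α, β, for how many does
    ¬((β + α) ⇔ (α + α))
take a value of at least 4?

4

value 4: 4 assignments (counts)
value 0: 21 assignments
So 4 of the 25 assignments meet the threshold.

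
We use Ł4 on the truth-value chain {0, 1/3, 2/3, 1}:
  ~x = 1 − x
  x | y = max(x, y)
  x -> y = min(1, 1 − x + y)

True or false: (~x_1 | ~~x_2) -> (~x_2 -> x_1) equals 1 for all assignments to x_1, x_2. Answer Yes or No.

Counterexample: take x_1 = 0, x_2 = 0.
~x_1 = ~0 = 1
~x_2 = ~0 = 1
~~x_2 = ~1 = 0
~x_1 | ~~x_2 = 1 | 0 = 1
~x_2 = ~0 = 1
~x_2 -> x_1 = 1 -> 0 = 0
(~x_1 | ~~x_2) -> (~x_2 -> x_1) = 1 -> 0 = 0
This gives 0 ≠ 1.

No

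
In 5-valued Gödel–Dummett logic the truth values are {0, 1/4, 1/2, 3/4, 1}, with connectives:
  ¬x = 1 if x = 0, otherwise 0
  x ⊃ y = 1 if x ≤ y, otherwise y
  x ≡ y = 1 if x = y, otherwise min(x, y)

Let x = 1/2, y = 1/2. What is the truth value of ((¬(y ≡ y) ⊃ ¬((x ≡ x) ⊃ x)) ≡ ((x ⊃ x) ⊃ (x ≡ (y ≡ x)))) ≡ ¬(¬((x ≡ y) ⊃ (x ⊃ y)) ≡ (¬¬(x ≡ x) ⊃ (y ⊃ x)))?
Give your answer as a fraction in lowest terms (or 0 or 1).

1/2

y ≡ y = 1/2 ≡ 1/2 = 1
¬(y ≡ y) = ¬1 = 0
x ≡ x = 1/2 ≡ 1/2 = 1
(x ≡ x) ⊃ x = 1 ⊃ 1/2 = 1/2
¬((x ≡ x) ⊃ x) = ¬1/2 = 0
¬(y ≡ y) ⊃ ¬((x ≡ x) ⊃ x) = 0 ⊃ 0 = 1
x ⊃ x = 1/2 ⊃ 1/2 = 1
y ≡ x = 1/2 ≡ 1/2 = 1
x ≡ (y ≡ x) = 1/2 ≡ 1 = 1/2
(x ⊃ x) ⊃ (x ≡ (y ≡ x)) = 1 ⊃ 1/2 = 1/2
(¬(y ≡ y) ⊃ ¬((x ≡ x) ⊃ x)) ≡ ((x ⊃ x) ⊃ (x ≡ (y ≡ x))) = 1 ≡ 1/2 = 1/2
x ≡ y = 1/2 ≡ 1/2 = 1
x ⊃ y = 1/2 ⊃ 1/2 = 1
(x ≡ y) ⊃ (x ⊃ y) = 1 ⊃ 1 = 1
¬((x ≡ y) ⊃ (x ⊃ y)) = ¬1 = 0
x ≡ x = 1/2 ≡ 1/2 = 1
¬(x ≡ x) = ¬1 = 0
¬¬(x ≡ x) = ¬0 = 1
y ⊃ x = 1/2 ⊃ 1/2 = 1
¬¬(x ≡ x) ⊃ (y ⊃ x) = 1 ⊃ 1 = 1
¬((x ≡ y) ⊃ (x ⊃ y)) ≡ (¬¬(x ≡ x) ⊃ (y ⊃ x)) = 0 ≡ 1 = 0
¬(¬((x ≡ y) ⊃ (x ⊃ y)) ≡ (¬¬(x ≡ x) ⊃ (y ⊃ x))) = ¬0 = 1
((¬(y ≡ y) ⊃ ¬((x ≡ x) ⊃ x)) ≡ ((x ⊃ x) ⊃ (x ≡ (y ≡ x)))) ≡ ¬(¬((x ≡ y) ⊃ (x ⊃ y)) ≡ (¬¬(x ≡ x) ⊃ (y ⊃ x))) = 1/2 ≡ 1 = 1/2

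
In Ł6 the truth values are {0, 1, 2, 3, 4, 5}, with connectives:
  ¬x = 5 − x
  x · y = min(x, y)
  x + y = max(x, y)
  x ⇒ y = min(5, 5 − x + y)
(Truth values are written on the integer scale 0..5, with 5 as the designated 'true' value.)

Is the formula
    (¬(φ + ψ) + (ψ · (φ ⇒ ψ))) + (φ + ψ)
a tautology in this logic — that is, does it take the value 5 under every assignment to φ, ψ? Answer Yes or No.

Counterexample: take φ = 0, ψ = 1.
φ + ψ = 0 + 1 = 1
¬(φ + ψ) = ¬1 = 4
φ ⇒ ψ = 0 ⇒ 1 = 5
ψ · (φ ⇒ ψ) = 1 · 5 = 1
¬(φ + ψ) + (ψ · (φ ⇒ ψ)) = 4 + 1 = 4
φ + ψ = 0 + 1 = 1
(¬(φ + ψ) + (ψ · (φ ⇒ ψ))) + (φ + ψ) = 4 + 1 = 4
This gives 4 ≠ 5.

No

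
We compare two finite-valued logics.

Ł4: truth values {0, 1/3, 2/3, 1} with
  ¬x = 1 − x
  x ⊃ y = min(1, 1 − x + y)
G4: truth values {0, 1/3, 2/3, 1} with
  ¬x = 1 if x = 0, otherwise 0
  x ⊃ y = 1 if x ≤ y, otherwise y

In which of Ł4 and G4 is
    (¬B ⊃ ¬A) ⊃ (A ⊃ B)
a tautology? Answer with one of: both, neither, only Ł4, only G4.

In Ł4: every assignment gives 1 — tautology.
In G4: at A = 2/3, B = 1/3 the value is 1/3 — not a tautology.

only Ł4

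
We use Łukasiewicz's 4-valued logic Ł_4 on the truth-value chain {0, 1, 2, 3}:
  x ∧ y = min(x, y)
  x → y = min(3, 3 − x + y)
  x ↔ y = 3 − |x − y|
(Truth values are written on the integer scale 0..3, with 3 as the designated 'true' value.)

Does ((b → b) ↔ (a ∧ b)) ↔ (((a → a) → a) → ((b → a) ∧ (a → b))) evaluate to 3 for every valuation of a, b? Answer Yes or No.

Counterexample: take a = 0, b = 0.
b → b = 0 → 0 = 3
a ∧ b = 0 ∧ 0 = 0
(b → b) ↔ (a ∧ b) = 3 ↔ 0 = 0
a → a = 0 → 0 = 3
(a → a) → a = 3 → 0 = 0
b → a = 0 → 0 = 3
a → b = 0 → 0 = 3
(b → a) ∧ (a → b) = 3 ∧ 3 = 3
((a → a) → a) → ((b → a) ∧ (a → b)) = 0 → 3 = 3
((b → b) ↔ (a ∧ b)) ↔ (((a → a) → a) → ((b → a) ∧ (a → b))) = 0 ↔ 3 = 0
This gives 0 ≠ 3.

No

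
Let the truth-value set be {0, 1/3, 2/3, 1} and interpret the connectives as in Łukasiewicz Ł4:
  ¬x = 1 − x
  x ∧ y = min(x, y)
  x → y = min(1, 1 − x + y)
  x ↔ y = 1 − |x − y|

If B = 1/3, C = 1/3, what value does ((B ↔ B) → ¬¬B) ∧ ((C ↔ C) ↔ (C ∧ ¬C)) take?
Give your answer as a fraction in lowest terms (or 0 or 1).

1/3

B ↔ B = 1/3 ↔ 1/3 = 1
¬B = ¬1/3 = 2/3
¬¬B = ¬2/3 = 1/3
(B ↔ B) → ¬¬B = 1 → 1/3 = 1/3
C ↔ C = 1/3 ↔ 1/3 = 1
¬C = ¬1/3 = 2/3
C ∧ ¬C = 1/3 ∧ 2/3 = 1/3
(C ↔ C) ↔ (C ∧ ¬C) = 1 ↔ 1/3 = 1/3
((B ↔ B) → ¬¬B) ∧ ((C ↔ C) ↔ (C ∧ ¬C)) = 1/3 ∧ 1/3 = 1/3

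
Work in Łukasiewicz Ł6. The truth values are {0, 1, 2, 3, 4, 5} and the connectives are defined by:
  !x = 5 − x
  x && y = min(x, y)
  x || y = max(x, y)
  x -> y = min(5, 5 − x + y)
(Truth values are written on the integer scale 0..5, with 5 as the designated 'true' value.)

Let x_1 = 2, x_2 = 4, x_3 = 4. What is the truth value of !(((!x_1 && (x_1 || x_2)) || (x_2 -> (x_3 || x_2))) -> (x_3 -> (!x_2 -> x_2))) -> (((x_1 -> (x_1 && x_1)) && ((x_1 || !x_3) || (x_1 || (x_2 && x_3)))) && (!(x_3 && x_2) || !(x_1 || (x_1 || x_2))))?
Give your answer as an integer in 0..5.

5

!x_1 = !2 = 3
x_1 || x_2 = 2 || 4 = 4
!x_1 && (x_1 || x_2) = 3 && 4 = 3
x_3 || x_2 = 4 || 4 = 4
x_2 -> (x_3 || x_2) = 4 -> 4 = 5
(!x_1 && (x_1 || x_2)) || (x_2 -> (x_3 || x_2)) = 3 || 5 = 5
!x_2 = !4 = 1
!x_2 -> x_2 = 1 -> 4 = 5
x_3 -> (!x_2 -> x_2) = 4 -> 5 = 5
((!x_1 && (x_1 || x_2)) || (x_2 -> (x_3 || x_2))) -> (x_3 -> (!x_2 -> x_2)) = 5 -> 5 = 5
!(((!x_1 && (x_1 || x_2)) || (x_2 -> (x_3 || x_2))) -> (x_3 -> (!x_2 -> x_2))) = !5 = 0
x_1 && x_1 = 2 && 2 = 2
x_1 -> (x_1 && x_1) = 2 -> 2 = 5
!x_3 = !4 = 1
x_1 || !x_3 = 2 || 1 = 2
x_2 && x_3 = 4 && 4 = 4
x_1 || (x_2 && x_3) = 2 || 4 = 4
(x_1 || !x_3) || (x_1 || (x_2 && x_3)) = 2 || 4 = 4
(x_1 -> (x_1 && x_1)) && ((x_1 || !x_3) || (x_1 || (x_2 && x_3))) = 5 && 4 = 4
x_3 && x_2 = 4 && 4 = 4
!(x_3 && x_2) = !4 = 1
x_1 || x_2 = 2 || 4 = 4
x_1 || (x_1 || x_2) = 2 || 4 = 4
!(x_1 || (x_1 || x_2)) = !4 = 1
!(x_3 && x_2) || !(x_1 || (x_1 || x_2)) = 1 || 1 = 1
((x_1 -> (x_1 && x_1)) && ((x_1 || !x_3) || (x_1 || (x_2 && x_3)))) && (!(x_3 && x_2) || !(x_1 || (x_1 || x_2))) = 4 && 1 = 1
!(((!x_1 && (x_1 || x_2)) || (x_2 -> (x_3 || x_2))) -> (x_3 -> (!x_2 -> x_2))) -> (((x_1 -> (x_1 && x_1)) && ((x_1 || !x_3) || (x_1 || (x_2 && x_3)))) && (!(x_3 && x_2) || !(x_1 || (x_1 || x_2)))) = 0 -> 1 = 5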